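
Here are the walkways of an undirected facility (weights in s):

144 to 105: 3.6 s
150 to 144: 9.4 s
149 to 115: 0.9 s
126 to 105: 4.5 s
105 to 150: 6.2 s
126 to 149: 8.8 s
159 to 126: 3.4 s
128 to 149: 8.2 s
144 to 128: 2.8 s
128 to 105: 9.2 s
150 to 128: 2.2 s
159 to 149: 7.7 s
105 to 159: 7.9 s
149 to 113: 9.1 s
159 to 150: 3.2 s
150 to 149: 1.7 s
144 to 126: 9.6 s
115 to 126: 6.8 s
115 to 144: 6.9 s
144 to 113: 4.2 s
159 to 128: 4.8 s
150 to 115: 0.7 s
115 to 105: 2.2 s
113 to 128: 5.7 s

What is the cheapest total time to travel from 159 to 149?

4.8 s

Candidate routes:
159–150–115–149: 3.2+0.7+0.9 = 4.8
159–149: 7.7 = 7.7
159–150–149: 3.2+1.7 = 4.9
Cheapest is 159–150–115–149 at 4.8 s.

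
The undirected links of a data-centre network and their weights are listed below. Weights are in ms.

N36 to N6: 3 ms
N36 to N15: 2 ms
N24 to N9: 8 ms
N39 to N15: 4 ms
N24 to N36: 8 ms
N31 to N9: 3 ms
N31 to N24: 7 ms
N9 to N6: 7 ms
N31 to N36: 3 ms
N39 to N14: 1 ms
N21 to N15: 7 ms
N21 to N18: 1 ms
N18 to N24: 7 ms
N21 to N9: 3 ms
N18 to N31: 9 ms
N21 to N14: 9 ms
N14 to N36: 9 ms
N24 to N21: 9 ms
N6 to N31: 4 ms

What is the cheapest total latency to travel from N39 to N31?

Candidate routes:
N39–N15–N36–N6–N31: 4+2+3+4 = 13
N39–N15–N36–N31: 4+2+3 = 9
N39–N14–N36–N31: 1+9+3 = 13
The minimum is 9 ms via N39–N15–N36–N31.

9 ms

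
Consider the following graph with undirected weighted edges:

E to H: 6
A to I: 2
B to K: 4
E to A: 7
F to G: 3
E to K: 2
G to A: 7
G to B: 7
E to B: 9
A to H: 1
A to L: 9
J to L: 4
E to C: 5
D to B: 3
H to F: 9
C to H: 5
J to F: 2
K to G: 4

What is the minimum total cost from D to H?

15

Compare a few routes:
D → B → K → E → A → H: 3+4+2+7+1 = 17
D → B → K → E → H: 3+4+2+6 = 15
The minimum is 15 via D → B → K → E → H.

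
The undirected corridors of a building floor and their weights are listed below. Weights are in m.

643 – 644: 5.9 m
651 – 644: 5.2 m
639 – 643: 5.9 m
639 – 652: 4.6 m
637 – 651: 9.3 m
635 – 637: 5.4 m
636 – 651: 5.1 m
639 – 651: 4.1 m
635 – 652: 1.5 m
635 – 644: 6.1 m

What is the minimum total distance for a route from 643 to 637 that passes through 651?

19.3 m

Best 643 to 651: 643 → 639 → 651 costing 10
Shortest 651→637: 651 → 637 = 9.3
Total via 651: 10 + 9.3 = 19.3 m.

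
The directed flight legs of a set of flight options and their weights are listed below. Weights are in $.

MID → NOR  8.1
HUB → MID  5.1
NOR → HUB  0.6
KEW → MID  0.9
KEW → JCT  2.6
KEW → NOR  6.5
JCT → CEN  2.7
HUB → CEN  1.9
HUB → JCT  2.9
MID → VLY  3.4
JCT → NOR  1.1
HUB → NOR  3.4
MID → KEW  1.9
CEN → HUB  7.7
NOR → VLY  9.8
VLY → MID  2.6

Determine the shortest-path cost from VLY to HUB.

$8.8

Compare a few routes:
VLY - MID - NOR - HUB: 2.6+8.1+0.6 = 11.3
VLY - MID - KEW - JCT - CEN - HUB: 2.6+1.9+2.6+2.7+7.7 = 17.5
VLY - MID - KEW - JCT - NOR - HUB: 2.6+1.9+2.6+1.1+0.6 = 8.8
VLY - MID - KEW - NOR - HUB: 2.6+1.9+6.5+0.6 = 11.6
The minimum is $8.8 via VLY - MID - KEW - JCT - NOR - HUB.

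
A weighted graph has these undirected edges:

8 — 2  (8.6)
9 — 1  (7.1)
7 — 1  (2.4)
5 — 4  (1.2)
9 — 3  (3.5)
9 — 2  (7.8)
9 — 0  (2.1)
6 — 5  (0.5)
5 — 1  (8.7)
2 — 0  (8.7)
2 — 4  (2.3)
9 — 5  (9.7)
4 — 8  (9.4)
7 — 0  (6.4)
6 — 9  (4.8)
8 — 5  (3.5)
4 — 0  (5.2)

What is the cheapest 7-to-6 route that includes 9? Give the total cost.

13.3

Shortest 7→9: 7–0–9 = 8.5
Best 9 to 6: 9–6 costing 4.8
Total via 9: 8.5 + 4.8 = 13.3.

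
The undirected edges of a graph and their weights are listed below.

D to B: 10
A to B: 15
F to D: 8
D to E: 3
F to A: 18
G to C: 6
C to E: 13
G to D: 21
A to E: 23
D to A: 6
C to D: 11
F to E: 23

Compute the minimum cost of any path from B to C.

Running Dijkstra from B:
B: 0
D: 10  (via B)
E: 13  (via D)
A: 15  (via B)
F: 18  (via D)
C: 21  (via D)
Shortest route: B → D → C = 21.

21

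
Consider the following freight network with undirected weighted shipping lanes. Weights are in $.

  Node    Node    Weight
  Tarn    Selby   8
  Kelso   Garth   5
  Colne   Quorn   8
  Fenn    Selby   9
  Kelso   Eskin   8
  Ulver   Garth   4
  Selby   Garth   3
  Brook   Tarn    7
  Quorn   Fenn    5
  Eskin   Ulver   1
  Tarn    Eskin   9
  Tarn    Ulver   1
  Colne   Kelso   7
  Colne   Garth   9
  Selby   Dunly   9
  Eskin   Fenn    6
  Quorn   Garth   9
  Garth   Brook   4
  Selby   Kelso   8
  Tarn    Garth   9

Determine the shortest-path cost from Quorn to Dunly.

$21

Shortest distances from Quorn:
Quorn: 0
Fenn: 5  (via Quorn)
Colne: 8  (via Quorn)
Garth: 9  (via Quorn)
Eskin: 11  (via Fenn)
Ulver: 12  (via Eskin)
Selby: 12  (via Garth)
Tarn: 13  (via Ulver)
Brook: 13  (via Garth)
Kelso: 14  (via Garth)
Dunly: 21  (via Selby)
Shortest route: Quorn → Garth → Selby → Dunly = $21.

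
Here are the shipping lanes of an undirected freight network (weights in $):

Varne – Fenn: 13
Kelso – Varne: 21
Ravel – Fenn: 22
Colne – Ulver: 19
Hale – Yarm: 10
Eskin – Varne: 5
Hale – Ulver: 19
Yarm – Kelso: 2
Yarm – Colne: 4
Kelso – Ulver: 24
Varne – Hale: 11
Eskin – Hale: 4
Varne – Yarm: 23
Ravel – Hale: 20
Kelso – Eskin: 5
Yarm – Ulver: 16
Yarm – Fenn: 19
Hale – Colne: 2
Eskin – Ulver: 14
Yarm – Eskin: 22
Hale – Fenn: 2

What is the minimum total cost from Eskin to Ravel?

$24

Enumerating some paths:
Eskin–Hale–Ravel: 4+20 = 24
Eskin–Kelso–Yarm–Colne–Hale–Ravel: 5+2+4+2+20 = 33
Eskin–Hale–Fenn–Ravel: 4+2+22 = 28
Cheapest is Eskin–Hale–Ravel at $24.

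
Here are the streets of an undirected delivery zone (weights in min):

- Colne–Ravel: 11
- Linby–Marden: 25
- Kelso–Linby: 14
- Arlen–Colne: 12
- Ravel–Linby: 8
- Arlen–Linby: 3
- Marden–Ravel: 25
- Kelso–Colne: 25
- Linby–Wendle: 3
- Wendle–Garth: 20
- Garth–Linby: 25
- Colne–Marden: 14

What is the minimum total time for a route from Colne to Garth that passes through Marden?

62 min

Shortest Colne→Marden: Colne–Marden = 14
Best Marden to Garth: Marden–Linby–Wendle–Garth costing 48
Total via Marden: 14 + 48 = 62 min.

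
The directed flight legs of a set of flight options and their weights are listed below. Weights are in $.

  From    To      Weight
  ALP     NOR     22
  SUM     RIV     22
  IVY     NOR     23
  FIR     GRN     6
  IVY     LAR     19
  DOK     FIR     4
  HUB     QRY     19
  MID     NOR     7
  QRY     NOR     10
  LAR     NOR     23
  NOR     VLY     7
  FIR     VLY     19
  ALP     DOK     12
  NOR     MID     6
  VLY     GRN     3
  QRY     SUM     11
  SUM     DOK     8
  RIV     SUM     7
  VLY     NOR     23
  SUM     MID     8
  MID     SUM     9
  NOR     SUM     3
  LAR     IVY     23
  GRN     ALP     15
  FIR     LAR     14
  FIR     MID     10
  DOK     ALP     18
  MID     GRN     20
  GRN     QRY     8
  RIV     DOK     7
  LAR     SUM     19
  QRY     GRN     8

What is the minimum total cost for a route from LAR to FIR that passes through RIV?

$52

Best LAR to RIV: LAR–SUM–RIV costing 41
Best RIV to FIR: RIV–DOK–FIR costing 11
Total via RIV: 41 + 11 = $52.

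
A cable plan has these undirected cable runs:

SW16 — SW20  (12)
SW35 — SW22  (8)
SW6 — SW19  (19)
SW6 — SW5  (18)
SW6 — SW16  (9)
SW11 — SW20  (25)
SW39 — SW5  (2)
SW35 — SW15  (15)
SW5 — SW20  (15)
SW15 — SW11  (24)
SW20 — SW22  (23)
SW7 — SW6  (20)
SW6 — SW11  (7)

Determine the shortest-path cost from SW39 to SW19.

39

Compare a few routes:
SW39 → SW5 → SW20 → SW16 → SW6 → SW19: 2+15+12+9+19 = 57
SW39 → SW5 → SW6 → SW19: 2+18+19 = 39
Cheapest is SW39 → SW5 → SW6 → SW19 at 39.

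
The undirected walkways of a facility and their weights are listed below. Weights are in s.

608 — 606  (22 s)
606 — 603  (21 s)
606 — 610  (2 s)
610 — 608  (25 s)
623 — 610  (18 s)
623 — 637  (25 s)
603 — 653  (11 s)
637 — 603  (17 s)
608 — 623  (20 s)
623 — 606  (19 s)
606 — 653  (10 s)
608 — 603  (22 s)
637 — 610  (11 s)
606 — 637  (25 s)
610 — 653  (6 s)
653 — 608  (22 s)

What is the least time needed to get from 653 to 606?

Candidate routes:
653–610–606: 6+2 = 8
653–606: 10 = 10
Cheapest is 653–610–606 at 8 s.

8 s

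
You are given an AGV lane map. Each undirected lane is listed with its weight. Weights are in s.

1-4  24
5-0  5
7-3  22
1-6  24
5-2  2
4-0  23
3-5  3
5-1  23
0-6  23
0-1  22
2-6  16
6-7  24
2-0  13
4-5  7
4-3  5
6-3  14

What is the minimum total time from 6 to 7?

Compare a few routes:
6–7: 24 = 24
6–2–5–4–3–7: 16+2+7+5+22 = 52
6–2–5–3–7: 16+2+3+22 = 43
6–3–7: 14+22 = 36
The minimum is 24 s via 6–7.

24 s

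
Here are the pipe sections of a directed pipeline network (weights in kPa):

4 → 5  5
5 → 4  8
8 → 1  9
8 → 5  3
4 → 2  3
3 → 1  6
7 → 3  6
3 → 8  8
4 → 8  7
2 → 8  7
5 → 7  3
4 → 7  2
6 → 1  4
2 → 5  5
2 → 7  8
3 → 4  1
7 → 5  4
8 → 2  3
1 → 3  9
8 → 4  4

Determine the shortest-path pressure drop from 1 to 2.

13 kPa

Settle nodes by increasing distance from 1:
1: 0
3: 9  (via 1)
4: 10  (via 3)
7: 12  (via 4)
2: 13  (via 4)
Shortest route: 1 → 3 → 4 → 2 = 13 kPa.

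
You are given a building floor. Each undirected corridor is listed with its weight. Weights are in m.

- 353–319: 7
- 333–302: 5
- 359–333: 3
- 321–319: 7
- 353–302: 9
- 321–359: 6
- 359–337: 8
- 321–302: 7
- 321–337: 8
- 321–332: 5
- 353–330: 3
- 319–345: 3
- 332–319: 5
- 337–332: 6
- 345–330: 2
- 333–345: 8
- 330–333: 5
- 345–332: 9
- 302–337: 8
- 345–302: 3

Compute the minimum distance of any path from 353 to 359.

Settle nodes by increasing distance from 353:
353: 0
330: 3  (via 353)
345: 5  (via 330)
319: 7  (via 353)
302: 8  (via 345)
333: 8  (via 330)
359: 11  (via 333)
Shortest route: 353–330–333–359 = 11 m.

11 m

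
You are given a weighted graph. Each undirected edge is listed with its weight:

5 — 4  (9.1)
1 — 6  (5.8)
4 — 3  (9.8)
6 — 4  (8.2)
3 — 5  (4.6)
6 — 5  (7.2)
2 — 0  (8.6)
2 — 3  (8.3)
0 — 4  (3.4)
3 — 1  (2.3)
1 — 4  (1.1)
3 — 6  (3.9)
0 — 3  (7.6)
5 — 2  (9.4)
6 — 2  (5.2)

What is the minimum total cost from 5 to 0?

Settle nodes by increasing distance from 5:
5: 0
3: 4.6  (via 5)
1: 6.9  (via 3)
6: 7.2  (via 5)
4: 8  (via 1)
2: 9.4  (via 5)
0: 11.4  (via 4)
Shortest route: 5 → 3 → 1 → 4 → 0 = 11.4.

11.4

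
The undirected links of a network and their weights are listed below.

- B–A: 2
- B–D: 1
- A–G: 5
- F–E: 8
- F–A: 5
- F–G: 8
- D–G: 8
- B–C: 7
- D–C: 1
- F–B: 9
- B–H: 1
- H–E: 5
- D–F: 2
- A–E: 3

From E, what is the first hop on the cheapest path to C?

A

Enumerating some paths:
E - A - F - D - C: 3+5+2+1 = 11
E - F - D - C: 8+2+1 = 11
E - H - B - D - C: 5+1+1+1 = 8
E - A - B - D - C: 3+2+1+1 = 7
Cheapest is E - A - B - D - C at 7.
So from E the first move is to A.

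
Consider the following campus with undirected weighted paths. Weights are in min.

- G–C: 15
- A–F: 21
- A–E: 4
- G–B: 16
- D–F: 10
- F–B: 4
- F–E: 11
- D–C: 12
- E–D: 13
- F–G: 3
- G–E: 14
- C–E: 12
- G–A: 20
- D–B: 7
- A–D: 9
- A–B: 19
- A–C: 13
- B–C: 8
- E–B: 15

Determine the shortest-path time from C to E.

12 min

Candidate routes:
C → A → E: 13+4 = 17
C → E: 12 = 12
C → B → E: 8+15 = 23
Cheapest is C → E at 12 min.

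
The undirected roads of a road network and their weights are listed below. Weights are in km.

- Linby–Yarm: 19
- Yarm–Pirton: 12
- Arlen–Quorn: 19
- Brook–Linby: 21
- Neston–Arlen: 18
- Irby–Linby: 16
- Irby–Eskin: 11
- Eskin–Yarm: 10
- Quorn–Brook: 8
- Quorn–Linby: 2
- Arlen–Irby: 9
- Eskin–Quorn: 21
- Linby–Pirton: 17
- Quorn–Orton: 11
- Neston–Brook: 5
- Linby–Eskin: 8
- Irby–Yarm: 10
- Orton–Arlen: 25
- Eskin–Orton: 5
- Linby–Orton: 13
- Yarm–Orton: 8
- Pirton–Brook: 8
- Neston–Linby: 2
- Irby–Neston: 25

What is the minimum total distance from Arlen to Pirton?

Running Dijkstra from Arlen:
Arlen: 0
Irby: 9  (via Arlen)
Neston: 18  (via Arlen)
Quorn: 19  (via Arlen)
Yarm: 19  (via Irby)
Eskin: 20  (via Irby)
Linby: 20  (via Neston)
Brook: 23  (via Neston)
Orton: 25  (via Arlen)
Pirton: 31  (via Yarm)
Shortest route: Arlen → Irby → Yarm → Pirton = 31 km.

31 km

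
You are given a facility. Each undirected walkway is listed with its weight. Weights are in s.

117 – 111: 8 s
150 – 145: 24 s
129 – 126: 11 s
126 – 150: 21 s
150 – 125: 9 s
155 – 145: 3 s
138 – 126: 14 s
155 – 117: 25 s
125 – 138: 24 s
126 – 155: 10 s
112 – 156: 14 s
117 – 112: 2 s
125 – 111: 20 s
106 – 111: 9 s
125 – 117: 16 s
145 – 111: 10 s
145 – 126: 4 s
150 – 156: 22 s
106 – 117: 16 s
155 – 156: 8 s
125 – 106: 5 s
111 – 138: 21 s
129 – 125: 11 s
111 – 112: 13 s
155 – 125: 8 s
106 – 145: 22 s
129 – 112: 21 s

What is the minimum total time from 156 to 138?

Enumerating some paths:
156 → 155 → 126 → 138: 8+10+14 = 32
156 → 155 → 145 → 126 → 138: 8+3+4+14 = 29
Cheapest is 156 → 155 → 145 → 126 → 138 at 29 s.

29 s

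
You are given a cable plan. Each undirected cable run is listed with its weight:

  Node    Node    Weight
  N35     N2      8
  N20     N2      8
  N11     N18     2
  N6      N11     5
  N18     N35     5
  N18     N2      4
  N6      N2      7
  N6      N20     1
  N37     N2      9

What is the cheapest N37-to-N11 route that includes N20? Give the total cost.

23

Shortest N37→N20: N37 → N2 → N20 = 17
Best N20 to N11: N20 → N6 → N11 costing 6
Total via N20: 17 + 6 = 23.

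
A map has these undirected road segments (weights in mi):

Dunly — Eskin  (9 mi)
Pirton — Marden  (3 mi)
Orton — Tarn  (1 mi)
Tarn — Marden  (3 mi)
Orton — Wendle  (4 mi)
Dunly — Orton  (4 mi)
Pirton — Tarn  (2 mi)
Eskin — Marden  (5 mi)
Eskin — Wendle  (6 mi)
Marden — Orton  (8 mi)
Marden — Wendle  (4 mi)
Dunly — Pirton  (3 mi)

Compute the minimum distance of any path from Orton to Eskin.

Candidate routes:
Orton–Tarn–Pirton–Marden–Eskin: 1+2+3+5 = 11
Orton–Wendle–Eskin: 4+6 = 10
Orton–Tarn–Marden–Eskin: 1+3+5 = 9
The minimum is 9 mi via Orton–Tarn–Marden–Eskin.

9 mi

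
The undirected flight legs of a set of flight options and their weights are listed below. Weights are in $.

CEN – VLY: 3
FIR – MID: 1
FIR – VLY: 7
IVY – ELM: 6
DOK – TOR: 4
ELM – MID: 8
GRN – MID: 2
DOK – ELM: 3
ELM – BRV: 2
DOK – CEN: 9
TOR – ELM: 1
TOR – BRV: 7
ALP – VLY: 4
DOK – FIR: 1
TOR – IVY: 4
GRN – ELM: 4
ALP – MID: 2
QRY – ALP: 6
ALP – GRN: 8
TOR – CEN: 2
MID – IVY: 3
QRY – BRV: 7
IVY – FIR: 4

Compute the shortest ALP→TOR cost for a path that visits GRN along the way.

$9

Best ALP to GRN: ALP → MID → GRN costing 4
Best GRN to TOR: GRN → ELM → TOR costing 5
Total via GRN: 4 + 5 = $9.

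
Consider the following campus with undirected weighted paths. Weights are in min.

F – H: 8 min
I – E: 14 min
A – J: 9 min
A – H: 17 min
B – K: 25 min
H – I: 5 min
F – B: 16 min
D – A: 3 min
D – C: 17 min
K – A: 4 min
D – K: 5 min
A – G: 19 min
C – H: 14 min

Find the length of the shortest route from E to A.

Compare a few routes:
E → I → H → A: 14+5+17 = 36
E → I → H → C → D → A: 14+5+14+17+3 = 53
The minimum is 36 min via E → I → H → A.

36 min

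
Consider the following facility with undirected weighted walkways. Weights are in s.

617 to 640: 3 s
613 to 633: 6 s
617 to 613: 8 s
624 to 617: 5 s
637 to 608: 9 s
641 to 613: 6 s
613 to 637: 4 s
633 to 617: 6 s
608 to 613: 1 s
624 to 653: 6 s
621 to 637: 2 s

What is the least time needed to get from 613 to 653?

19 s

Enumerating some paths:
613 → 617 → 624 → 653: 8+5+6 = 19
613 → 633 → 617 → 624 → 653: 6+6+5+6 = 23
Cheapest is 613 → 617 → 624 → 653 at 19 s.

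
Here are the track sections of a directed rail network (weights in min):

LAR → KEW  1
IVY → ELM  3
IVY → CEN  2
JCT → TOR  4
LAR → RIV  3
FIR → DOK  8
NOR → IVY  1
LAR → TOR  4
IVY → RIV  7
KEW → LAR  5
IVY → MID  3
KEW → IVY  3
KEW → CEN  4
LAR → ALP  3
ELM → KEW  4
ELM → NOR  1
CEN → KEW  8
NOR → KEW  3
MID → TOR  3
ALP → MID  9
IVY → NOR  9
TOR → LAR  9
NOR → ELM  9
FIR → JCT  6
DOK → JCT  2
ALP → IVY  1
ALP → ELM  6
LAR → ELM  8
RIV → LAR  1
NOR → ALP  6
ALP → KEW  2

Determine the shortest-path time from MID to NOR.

Running Dijkstra from MID:
MID: 0
TOR: 3  (via MID)
LAR: 12  (via TOR)
KEW: 13  (via LAR)
ALP: 15  (via LAR)
RIV: 15  (via LAR)
IVY: 16  (via KEW)
CEN: 17  (via KEW)
ELM: 19  (via IVY)
NOR: 20  (via ELM)
Shortest route: MID → TOR → LAR → KEW → IVY → ELM → NOR = 20 min.

20 min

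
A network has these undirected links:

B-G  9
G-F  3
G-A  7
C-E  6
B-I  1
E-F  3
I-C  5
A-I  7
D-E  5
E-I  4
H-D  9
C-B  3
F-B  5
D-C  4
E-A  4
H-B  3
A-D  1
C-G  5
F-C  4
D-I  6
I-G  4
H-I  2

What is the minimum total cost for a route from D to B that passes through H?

11

Best D to H: D–I–H costing 8
Best H to B: H–B costing 3
Total via H: 8 + 3 = 11.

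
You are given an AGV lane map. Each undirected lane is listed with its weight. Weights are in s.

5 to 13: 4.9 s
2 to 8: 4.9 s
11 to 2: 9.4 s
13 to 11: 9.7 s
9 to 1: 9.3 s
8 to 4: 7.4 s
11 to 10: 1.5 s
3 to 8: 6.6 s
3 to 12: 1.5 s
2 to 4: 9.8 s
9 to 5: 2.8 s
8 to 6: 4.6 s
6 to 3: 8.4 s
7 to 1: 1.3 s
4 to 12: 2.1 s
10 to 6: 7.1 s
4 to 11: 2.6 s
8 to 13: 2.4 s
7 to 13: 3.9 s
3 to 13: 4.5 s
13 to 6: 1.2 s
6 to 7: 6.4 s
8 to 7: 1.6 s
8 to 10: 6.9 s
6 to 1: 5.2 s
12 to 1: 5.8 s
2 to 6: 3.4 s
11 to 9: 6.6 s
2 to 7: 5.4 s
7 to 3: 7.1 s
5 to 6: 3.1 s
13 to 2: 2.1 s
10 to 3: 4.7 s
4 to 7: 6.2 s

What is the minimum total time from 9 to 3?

Enumerating some paths:
9 - 11 - 10 - 3: 6.6+1.5+4.7 = 12.8
9 - 11 - 4 - 12 - 3: 6.6+2.6+2.1+1.5 = 12.8
9 - 5 - 13 - 3: 2.8+4.9+4.5 = 12.2
9 - 5 - 6 - 13 - 3: 2.8+3.1+1.2+4.5 = 11.6
Cheapest is 9 - 5 - 6 - 13 - 3 at 11.6 s.

11.6 s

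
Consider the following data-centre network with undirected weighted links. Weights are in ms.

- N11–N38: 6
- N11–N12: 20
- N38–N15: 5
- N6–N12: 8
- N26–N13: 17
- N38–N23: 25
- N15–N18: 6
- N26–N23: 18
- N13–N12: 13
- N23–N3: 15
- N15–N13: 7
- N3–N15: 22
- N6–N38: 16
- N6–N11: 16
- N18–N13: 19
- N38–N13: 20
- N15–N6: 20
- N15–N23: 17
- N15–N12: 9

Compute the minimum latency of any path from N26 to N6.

Shortest distances from N26:
N26: 0
N13: 17  (via N26)
N23: 18  (via N26)
N15: 24  (via N13)
N38: 29  (via N15)
N18: 30  (via N15)
N12: 30  (via N13)
N3: 33  (via N23)
N11: 35  (via N38)
N6: 38  (via N12)
Shortest route: N26–N13–N12–N6 = 38 ms.

38 ms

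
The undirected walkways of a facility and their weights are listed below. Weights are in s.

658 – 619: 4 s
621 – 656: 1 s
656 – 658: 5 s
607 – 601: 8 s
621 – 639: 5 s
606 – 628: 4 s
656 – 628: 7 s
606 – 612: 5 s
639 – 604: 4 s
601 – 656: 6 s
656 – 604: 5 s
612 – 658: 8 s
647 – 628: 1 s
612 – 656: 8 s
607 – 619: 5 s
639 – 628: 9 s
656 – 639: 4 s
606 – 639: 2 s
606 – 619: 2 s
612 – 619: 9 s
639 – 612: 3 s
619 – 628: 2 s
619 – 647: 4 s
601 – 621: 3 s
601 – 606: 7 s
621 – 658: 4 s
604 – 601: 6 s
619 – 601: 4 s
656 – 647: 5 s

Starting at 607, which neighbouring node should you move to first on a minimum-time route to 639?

Compare a few routes:
607 → 619 → 628 → 606 → 639: 5+2+4+2 = 13
607 → 601 → 621 → 639: 8+3+5 = 16
607 → 619 → 606 → 612 → 639: 5+2+5+3 = 15
607 → 619 → 606 → 639: 5+2+2 = 9
Cheapest is 607 → 619 → 606 → 639 at 9 s.
So from 607 the first move is to 619.

619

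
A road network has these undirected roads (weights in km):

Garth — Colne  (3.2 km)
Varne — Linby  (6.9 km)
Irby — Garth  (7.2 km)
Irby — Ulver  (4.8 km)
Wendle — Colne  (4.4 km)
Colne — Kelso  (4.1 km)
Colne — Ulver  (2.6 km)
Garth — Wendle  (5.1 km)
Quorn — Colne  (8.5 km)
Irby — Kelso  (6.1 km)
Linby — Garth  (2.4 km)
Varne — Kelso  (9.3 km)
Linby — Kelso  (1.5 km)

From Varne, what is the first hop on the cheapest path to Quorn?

Linby

Enumerating some paths:
Varne - Kelso - Colne - Quorn: 9.3+4.1+8.5 = 21.9
Varne - Linby - Kelso - Colne - Quorn: 6.9+1.5+4.1+8.5 = 21
The minimum is 21 km via Varne - Linby - Kelso - Colne - Quorn.
So from Varne the first move is to Linby.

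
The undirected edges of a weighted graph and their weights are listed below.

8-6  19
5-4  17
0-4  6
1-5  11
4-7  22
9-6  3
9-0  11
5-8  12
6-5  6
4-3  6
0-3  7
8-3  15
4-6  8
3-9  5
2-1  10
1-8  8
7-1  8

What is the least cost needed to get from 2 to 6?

Enumerating some paths:
2 → 1 → 5 → 6: 10+11+6 = 27
2 → 1 → 8 → 5 → 6: 10+8+12+6 = 36
The minimum is 27 via 2 → 1 → 5 → 6.

27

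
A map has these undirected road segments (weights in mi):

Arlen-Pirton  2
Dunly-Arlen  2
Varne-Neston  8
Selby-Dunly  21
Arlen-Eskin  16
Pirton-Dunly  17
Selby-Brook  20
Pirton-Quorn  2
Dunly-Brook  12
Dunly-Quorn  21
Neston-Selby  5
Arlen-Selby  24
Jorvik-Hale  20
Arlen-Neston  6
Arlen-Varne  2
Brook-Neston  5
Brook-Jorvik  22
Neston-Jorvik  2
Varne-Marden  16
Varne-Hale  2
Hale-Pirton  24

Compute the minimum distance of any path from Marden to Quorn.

22 mi

Shortest distances from Marden:
Marden: 0
Varne: 16  (via Marden)
Hale: 18  (via Varne)
Arlen: 18  (via Varne)
Pirton: 20  (via Arlen)
Dunly: 20  (via Arlen)
Quorn: 22  (via Pirton)
Shortest route: Marden → Varne → Arlen → Pirton → Quorn = 22 mi.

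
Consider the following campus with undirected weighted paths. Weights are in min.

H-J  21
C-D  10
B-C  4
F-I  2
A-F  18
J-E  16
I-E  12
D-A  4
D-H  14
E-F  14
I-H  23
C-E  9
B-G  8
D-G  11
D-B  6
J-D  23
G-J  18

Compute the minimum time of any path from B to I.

25 min

Shortest distances from B:
B: 0
C: 4  (via B)
D: 6  (via B)
G: 8  (via B)
A: 10  (via D)
E: 13  (via C)
H: 20  (via D)
I: 25  (via E)
Shortest route: B–C–E–I = 25 min.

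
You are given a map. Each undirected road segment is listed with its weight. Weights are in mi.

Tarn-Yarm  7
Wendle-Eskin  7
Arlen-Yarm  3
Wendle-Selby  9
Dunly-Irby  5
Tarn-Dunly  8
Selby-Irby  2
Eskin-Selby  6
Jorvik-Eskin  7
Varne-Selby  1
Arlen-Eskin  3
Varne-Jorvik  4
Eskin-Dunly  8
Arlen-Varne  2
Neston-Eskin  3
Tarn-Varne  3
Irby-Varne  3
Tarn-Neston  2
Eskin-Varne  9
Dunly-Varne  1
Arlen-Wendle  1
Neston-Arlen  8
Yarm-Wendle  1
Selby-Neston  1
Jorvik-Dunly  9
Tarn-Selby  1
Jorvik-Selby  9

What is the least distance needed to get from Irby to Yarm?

Running Dijkstra from Irby:
Irby: 0
Selby: 2  (via Irby)
Varne: 3  (via Irby)
Tarn: 3  (via Selby)
Neston: 3  (via Selby)
Dunly: 4  (via Varne)
Arlen: 5  (via Varne)
Wendle: 6  (via Arlen)
Eskin: 6  (via Neston)
Jorvik: 7  (via Varne)
Yarm: 7  (via Wendle)
Shortest route: Irby–Varne–Arlen–Wendle–Yarm = 7 mi.

7 mi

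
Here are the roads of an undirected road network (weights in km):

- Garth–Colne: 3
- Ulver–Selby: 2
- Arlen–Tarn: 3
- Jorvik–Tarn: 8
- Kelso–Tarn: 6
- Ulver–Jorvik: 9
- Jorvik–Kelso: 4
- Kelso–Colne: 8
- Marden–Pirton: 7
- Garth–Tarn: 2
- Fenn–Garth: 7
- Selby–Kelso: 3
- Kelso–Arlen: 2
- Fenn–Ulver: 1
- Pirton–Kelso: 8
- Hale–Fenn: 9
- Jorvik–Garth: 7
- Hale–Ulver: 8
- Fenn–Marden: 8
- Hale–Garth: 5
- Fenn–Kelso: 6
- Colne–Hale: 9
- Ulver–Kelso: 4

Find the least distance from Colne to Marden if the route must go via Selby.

Best Colne to Selby: Colne → Kelso → Selby costing 11
Best Selby to Marden: Selby → Ulver → Fenn → Marden costing 11
Total via Selby: 11 + 11 = 22 km.

22 km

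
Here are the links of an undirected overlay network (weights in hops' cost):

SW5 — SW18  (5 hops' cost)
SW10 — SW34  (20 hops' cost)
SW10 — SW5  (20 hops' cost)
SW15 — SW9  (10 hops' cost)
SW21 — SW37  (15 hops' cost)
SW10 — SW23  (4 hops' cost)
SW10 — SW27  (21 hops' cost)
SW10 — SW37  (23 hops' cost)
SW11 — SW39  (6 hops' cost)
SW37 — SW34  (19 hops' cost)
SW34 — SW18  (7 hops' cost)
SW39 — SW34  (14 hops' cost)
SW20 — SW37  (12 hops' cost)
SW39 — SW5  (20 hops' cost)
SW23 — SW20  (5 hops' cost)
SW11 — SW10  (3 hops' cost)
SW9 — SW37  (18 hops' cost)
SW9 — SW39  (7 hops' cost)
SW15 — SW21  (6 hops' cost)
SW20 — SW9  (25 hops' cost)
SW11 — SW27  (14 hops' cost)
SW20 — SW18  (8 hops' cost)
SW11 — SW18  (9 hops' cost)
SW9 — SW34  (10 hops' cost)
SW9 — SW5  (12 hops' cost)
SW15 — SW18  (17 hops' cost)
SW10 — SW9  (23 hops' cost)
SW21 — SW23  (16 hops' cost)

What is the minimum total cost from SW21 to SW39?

23 hops' cost

Running Dijkstra from SW21:
SW21: 0
SW15: 6  (via SW21)
SW37: 15  (via SW21)
SW23: 16  (via SW21)
SW9: 16  (via SW15)
SW10: 20  (via SW23)
SW20: 21  (via SW23)
SW11: 23  (via SW10)
SW39: 23  (via SW9)
Shortest route: SW21–SW15–SW9–SW39 = 23 hops' cost.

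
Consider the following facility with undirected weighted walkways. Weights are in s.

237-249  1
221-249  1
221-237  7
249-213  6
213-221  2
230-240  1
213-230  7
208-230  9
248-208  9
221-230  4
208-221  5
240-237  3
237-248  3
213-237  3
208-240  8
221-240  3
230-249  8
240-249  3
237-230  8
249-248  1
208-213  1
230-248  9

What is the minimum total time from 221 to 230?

4 s

Settle nodes by increasing distance from 221:
221: 0
249: 1  (via 221)
237: 2  (via 249)
248: 2  (via 249)
213: 2  (via 221)
240: 3  (via 221)
208: 3  (via 213)
230: 4  (via 221)
Shortest route: 221 → 230 = 4 s.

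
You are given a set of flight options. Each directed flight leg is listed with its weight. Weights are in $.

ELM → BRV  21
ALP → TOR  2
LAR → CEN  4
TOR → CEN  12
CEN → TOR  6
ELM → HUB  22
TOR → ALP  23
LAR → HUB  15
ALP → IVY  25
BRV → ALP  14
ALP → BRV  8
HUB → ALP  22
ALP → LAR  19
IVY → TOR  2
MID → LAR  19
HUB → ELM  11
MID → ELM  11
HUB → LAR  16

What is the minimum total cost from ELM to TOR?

Shortest distances from ELM:
ELM: 0
BRV: 21  (via ELM)
HUB: 22  (via ELM)
ALP: 35  (via BRV)
TOR: 37  (via ALP)
Shortest route: ELM → BRV → ALP → TOR = $37.

$37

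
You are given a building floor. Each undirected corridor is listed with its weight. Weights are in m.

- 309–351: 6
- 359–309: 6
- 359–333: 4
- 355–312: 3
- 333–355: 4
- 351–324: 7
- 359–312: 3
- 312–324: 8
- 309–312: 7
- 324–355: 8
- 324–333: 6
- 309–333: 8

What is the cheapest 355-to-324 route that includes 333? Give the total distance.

10 m

Best 355 to 333: 355 → 333 costing 4
Best 333 to 324: 333 → 324 costing 6
Total via 333: 4 + 6 = 10 m.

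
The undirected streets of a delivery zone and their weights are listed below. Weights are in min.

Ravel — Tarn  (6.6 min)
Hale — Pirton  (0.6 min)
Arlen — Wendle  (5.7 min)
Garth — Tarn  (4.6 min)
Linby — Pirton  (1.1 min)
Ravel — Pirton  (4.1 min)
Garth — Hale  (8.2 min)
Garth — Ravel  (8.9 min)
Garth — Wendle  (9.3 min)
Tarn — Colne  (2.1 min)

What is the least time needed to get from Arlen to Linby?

24.9 min

Compare a few routes:
Arlen → Wendle → Garth → Ravel → Pirton → Linby: 5.7+9.3+8.9+4.1+1.1 = 29.1
Arlen → Wendle → Garth → Hale → Pirton → Linby: 5.7+9.3+8.2+0.6+1.1 = 24.9
The minimum is 24.9 min via Arlen → Wendle → Garth → Hale → Pirton → Linby.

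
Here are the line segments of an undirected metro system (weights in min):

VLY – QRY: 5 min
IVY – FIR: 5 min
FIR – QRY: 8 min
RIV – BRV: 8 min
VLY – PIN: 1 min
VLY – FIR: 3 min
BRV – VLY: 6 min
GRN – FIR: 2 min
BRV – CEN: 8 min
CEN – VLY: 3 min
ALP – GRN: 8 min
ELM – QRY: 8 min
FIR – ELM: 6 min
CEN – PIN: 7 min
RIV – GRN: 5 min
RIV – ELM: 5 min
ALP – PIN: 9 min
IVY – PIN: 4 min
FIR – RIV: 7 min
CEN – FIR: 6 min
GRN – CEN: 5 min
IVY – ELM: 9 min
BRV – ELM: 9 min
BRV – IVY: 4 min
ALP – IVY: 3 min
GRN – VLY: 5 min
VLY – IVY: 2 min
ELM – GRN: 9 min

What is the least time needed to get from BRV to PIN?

Compare a few routes:
BRV → IVY → PIN: 4+4 = 8
BRV → VLY → IVY → PIN: 6+2+4 = 12
BRV → VLY → PIN: 6+1 = 7
The minimum is 7 min via BRV → VLY → PIN.

7 min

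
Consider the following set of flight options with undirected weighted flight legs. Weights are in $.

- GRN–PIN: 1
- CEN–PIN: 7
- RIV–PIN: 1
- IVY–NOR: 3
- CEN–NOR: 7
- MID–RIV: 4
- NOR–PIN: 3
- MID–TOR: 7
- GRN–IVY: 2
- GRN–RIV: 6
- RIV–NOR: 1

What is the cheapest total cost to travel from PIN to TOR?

Running Dijkstra from PIN:
PIN: 0
RIV: 1  (via PIN)
GRN: 1  (via PIN)
NOR: 2  (via RIV)
IVY: 3  (via GRN)
MID: 5  (via RIV)
CEN: 7  (via PIN)
TOR: 12  (via MID)
Shortest route: PIN → RIV → MID → TOR = $12.

$12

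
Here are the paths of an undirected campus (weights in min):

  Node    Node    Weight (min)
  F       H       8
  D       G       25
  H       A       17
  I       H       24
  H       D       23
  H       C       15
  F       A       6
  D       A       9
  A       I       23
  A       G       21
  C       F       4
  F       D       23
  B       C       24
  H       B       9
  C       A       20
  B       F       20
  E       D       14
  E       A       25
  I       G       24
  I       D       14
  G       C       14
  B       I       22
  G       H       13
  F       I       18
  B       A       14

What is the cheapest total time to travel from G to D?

25 min

Shortest distances from G:
G: 0
H: 13  (via G)
C: 14  (via G)
F: 18  (via C)
A: 21  (via G)
B: 22  (via H)
I: 24  (via G)
D: 25  (via G)
Shortest route: G → D = 25 min.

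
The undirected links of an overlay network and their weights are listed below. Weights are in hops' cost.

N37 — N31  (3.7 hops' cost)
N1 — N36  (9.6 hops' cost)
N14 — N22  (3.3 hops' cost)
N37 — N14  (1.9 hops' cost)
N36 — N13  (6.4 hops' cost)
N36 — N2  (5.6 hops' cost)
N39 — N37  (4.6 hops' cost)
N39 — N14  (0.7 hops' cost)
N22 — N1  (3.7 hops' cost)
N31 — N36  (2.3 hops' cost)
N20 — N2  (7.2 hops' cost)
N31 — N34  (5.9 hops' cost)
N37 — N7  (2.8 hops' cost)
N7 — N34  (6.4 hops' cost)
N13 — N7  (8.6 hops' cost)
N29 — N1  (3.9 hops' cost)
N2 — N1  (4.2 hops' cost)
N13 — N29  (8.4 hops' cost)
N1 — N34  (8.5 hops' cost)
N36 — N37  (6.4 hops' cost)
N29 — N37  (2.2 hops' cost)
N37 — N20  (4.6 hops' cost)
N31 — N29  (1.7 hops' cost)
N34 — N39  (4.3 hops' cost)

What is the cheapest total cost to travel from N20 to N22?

9.8 hops' cost

Enumerating some paths:
N20 - N37 - N39 - N14 - N22: 4.6+4.6+0.7+3.3 = 13.2
N20 - N37 - N14 - N22: 4.6+1.9+3.3 = 9.8
The minimum is 9.8 hops' cost via N20 - N37 - N14 - N22.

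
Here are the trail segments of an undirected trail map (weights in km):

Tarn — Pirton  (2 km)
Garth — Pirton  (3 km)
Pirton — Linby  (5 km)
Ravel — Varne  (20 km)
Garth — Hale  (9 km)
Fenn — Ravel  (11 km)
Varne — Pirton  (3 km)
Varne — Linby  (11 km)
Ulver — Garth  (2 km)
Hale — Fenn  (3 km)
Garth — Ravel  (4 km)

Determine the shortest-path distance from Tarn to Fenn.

17 km

Shortest distances from Tarn:
Tarn: 0
Pirton: 2  (via Tarn)
Varne: 5  (via Pirton)
Garth: 5  (via Pirton)
Ulver: 7  (via Garth)
Linby: 7  (via Pirton)
Ravel: 9  (via Garth)
Hale: 14  (via Garth)
Fenn: 17  (via Hale)
Shortest route: Tarn → Pirton → Garth → Hale → Fenn = 17 km.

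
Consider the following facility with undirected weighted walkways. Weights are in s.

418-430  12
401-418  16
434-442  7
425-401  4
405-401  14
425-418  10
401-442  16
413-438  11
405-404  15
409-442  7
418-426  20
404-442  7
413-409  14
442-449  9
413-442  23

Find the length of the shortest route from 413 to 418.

51 s

Running Dijkstra from 413:
413: 0
438: 11  (via 413)
409: 14  (via 413)
442: 21  (via 409)
434: 28  (via 442)
404: 28  (via 442)
449: 30  (via 442)
401: 37  (via 442)
425: 41  (via 401)
405: 43  (via 404)
418: 51  (via 425)
Shortest route: 413–409–442–401–425–418 = 51 s.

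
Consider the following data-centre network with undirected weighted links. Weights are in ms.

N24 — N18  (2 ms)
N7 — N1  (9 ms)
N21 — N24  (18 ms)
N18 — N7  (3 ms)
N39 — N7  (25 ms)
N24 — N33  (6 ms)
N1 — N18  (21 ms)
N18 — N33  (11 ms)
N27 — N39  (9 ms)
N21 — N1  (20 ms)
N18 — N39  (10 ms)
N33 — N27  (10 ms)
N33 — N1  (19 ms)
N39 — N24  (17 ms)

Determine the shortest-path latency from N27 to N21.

Settle nodes by increasing distance from N27:
N27: 0
N39: 9  (via N27)
N33: 10  (via N27)
N24: 16  (via N33)
N18: 18  (via N24)
N7: 21  (via N18)
N1: 29  (via N33)
N21: 34  (via N24)
Shortest route: N27 → N33 → N24 → N21 = 34 ms.

34 ms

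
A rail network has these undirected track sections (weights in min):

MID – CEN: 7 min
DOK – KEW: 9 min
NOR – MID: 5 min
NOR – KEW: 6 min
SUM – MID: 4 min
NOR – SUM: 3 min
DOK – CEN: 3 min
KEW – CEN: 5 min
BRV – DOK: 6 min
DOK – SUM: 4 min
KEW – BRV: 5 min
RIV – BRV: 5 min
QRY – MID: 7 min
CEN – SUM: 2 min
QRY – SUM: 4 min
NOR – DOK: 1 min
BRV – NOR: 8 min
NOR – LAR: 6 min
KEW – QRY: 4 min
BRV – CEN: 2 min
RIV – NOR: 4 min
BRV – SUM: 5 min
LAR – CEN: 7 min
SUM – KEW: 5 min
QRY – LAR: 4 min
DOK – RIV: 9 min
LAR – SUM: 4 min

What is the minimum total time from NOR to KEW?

6 min

Settle nodes by increasing distance from NOR:
NOR: 0
DOK: 1  (via NOR)
SUM: 3  (via NOR)
RIV: 4  (via NOR)
CEN: 4  (via DOK)
MID: 5  (via NOR)
KEW: 6  (via NOR)
Shortest route: NOR–KEW = 6 min.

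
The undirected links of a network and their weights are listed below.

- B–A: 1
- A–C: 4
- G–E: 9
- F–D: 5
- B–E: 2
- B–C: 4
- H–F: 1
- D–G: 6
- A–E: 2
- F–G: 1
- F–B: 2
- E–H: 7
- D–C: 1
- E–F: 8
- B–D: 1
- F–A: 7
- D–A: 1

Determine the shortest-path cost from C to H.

Settle nodes by increasing distance from C:
C: 0
D: 1  (via C)
A: 2  (via D)
B: 2  (via D)
E: 4  (via A)
F: 4  (via B)
G: 5  (via F)
H: 5  (via F)
Shortest route: C → D → B → F → H = 5.

5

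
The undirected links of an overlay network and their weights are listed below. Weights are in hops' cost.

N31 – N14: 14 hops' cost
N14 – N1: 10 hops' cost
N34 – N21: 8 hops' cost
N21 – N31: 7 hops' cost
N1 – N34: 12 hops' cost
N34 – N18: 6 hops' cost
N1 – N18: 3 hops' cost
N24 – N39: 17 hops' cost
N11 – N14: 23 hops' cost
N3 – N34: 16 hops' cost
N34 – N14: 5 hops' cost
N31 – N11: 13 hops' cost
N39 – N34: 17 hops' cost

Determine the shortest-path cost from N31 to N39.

32 hops' cost

Enumerating some paths:
N31 - N14 - N34 - N39: 14+5+17 = 36
N31 - N14 - N1 - N34 - N39: 14+10+12+17 = 53
N31 - N14 - N1 - N18 - N34 - N39: 14+10+3+6+17 = 50
N31 - N21 - N34 - N39: 7+8+17 = 32
The minimum is 32 hops' cost via N31 - N21 - N34 - N39.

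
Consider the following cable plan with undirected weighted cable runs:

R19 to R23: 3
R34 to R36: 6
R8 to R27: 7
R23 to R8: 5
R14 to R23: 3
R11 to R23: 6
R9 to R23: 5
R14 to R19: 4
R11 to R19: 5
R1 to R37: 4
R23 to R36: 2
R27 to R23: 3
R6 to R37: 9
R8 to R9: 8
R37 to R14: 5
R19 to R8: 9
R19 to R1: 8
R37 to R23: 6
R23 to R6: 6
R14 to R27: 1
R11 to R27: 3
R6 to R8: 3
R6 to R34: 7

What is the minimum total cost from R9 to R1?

Compare a few routes:
R9 → R23 → R19 → R1: 5+3+8 = 16
R9 → R23 → R37 → R1: 5+6+4 = 15
R9 → R23 → R14 → R37 → R1: 5+3+5+4 = 17
The minimum is 15 via R9 → R23 → R37 → R1.

15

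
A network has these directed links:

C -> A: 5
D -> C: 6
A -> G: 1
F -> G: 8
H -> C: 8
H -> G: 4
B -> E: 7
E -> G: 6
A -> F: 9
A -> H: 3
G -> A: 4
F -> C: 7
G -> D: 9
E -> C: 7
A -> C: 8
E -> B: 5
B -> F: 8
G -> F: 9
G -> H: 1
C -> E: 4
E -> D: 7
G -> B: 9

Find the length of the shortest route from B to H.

Shortest distances from B:
B: 0
E: 7  (via B)
F: 8  (via B)
G: 13  (via E)
C: 14  (via E)
D: 14  (via E)
H: 14  (via G)
Shortest route: B → E → G → H = 14.

14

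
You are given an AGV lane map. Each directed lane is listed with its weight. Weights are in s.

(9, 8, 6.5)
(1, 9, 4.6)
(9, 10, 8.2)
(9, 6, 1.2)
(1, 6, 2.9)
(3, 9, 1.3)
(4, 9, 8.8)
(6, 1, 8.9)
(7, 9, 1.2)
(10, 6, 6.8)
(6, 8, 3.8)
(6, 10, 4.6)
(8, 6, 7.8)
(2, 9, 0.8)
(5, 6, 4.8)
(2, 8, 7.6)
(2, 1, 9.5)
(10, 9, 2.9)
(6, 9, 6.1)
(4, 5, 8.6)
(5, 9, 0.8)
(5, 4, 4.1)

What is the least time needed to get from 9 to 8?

Candidate routes:
9–6–8: 1.2+3.8 = 5
9–8: 6.5 = 6.5
The minimum is 5 s via 9–6–8.

5 s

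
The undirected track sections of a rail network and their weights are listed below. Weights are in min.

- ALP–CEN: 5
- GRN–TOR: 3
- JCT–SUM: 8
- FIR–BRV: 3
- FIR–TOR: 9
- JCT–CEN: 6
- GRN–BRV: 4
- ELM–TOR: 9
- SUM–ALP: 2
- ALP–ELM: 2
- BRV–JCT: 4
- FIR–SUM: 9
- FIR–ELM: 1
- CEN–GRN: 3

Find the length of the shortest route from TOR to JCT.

11 min

Enumerating some paths:
TOR - GRN - BRV - JCT: 3+4+4 = 11
TOR - GRN - CEN - JCT: 3+3+6 = 12
Cheapest is TOR - GRN - BRV - JCT at 11 min.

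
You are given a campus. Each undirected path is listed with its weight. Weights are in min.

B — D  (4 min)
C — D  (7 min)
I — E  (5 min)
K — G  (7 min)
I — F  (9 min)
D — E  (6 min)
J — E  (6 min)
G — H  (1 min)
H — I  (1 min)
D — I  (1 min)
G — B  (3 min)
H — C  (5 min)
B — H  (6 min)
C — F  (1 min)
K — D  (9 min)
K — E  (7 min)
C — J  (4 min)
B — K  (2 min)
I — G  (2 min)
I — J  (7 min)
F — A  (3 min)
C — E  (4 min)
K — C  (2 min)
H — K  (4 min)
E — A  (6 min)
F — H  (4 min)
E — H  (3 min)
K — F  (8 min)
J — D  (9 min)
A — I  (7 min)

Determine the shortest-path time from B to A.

Settle nodes by increasing distance from B:
B: 0
K: 2  (via B)
G: 3  (via B)
C: 4  (via K)
D: 4  (via B)
H: 4  (via G)
F: 5  (via C)
I: 5  (via G)
E: 7  (via H)
A: 8  (via F)
Shortest route: B → K → C → F → A = 8 min.

8 min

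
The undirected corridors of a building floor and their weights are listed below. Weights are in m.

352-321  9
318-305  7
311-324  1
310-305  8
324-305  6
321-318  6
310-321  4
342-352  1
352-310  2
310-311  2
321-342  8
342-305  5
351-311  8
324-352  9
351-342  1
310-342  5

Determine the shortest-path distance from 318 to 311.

12 m

Running Dijkstra from 318:
318: 0
321: 6  (via 318)
305: 7  (via 318)
310: 10  (via 321)
352: 12  (via 310)
342: 12  (via 305)
311: 12  (via 310)
Shortest route: 318–321–310–311 = 12 m.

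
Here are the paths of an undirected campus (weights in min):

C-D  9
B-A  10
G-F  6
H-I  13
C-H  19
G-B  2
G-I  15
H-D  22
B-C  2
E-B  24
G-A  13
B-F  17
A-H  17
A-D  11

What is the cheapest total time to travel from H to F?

Candidate routes:
H → C → B → G → F: 19+2+2+6 = 29
H → I → G → F: 13+15+6 = 34
Cheapest is H → C → B → G → F at 29 min.

29 min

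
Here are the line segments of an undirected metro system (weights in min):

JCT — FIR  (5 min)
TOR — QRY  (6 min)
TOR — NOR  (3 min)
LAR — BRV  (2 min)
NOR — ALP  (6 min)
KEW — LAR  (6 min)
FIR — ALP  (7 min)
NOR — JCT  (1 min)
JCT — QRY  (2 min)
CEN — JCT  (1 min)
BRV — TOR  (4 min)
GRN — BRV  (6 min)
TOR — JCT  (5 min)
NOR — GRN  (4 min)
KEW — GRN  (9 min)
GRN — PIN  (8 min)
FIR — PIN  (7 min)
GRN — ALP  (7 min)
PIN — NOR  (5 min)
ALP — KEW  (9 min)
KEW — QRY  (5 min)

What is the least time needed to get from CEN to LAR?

11 min

Shortest distances from CEN:
CEN: 0
JCT: 1  (via CEN)
NOR: 2  (via JCT)
QRY: 3  (via JCT)
TOR: 5  (via NOR)
GRN: 6  (via NOR)
FIR: 6  (via JCT)
PIN: 7  (via NOR)
ALP: 8  (via NOR)
KEW: 8  (via QRY)
BRV: 9  (via TOR)
LAR: 11  (via BRV)
Shortest route: CEN → JCT → NOR → TOR → BRV → LAR = 11 min.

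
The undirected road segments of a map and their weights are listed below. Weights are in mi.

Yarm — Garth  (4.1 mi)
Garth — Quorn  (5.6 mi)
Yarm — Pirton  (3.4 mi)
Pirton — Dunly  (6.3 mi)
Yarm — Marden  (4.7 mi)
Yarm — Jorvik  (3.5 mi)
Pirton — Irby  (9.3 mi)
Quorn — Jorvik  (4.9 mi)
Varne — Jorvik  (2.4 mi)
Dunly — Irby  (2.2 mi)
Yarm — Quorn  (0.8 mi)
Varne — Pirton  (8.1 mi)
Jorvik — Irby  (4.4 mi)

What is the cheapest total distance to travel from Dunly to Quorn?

Settle nodes by increasing distance from Dunly:
Dunly: 0
Irby: 2.2  (via Dunly)
Pirton: 6.3  (via Dunly)
Jorvik: 6.6  (via Irby)
Varne: 9  (via Jorvik)
Yarm: 9.7  (via Pirton)
Quorn: 10.5  (via Yarm)
Shortest route: Dunly–Pirton–Yarm–Quorn = 10.5 mi.

10.5 mi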